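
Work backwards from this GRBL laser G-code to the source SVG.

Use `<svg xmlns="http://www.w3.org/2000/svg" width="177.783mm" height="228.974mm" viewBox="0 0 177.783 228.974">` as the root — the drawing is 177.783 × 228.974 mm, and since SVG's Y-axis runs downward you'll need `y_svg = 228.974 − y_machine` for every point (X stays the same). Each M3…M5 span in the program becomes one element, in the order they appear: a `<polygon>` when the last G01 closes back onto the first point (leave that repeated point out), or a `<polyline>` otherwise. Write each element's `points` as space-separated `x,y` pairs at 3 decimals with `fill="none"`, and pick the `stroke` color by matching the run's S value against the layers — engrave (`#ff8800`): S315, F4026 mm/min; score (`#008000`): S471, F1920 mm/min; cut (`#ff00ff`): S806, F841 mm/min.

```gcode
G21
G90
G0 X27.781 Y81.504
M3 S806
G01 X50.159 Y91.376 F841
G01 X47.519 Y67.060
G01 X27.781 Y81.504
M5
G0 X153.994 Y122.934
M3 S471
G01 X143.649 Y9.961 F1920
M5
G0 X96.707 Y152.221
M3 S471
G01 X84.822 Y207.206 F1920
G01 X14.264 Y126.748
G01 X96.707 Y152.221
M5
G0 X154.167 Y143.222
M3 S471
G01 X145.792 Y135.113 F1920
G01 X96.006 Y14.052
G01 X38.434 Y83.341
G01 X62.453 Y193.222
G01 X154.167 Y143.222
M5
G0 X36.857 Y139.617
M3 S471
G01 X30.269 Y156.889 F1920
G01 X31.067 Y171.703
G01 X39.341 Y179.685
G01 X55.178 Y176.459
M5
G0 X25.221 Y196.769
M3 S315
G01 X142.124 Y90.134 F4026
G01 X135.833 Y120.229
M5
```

<svg xmlns="http://www.w3.org/2000/svg" width="177.783mm" height="228.974mm" viewBox="0 0 177.783 228.974">
  <polygon points="27.781,147.470 50.159,137.598 47.519,161.914" fill="none" stroke="#ff00ff"/>
  <polyline points="153.994,106.040 143.649,219.013" fill="none" stroke="#008000"/>
  <polygon points="96.707,76.753 84.822,21.768 14.264,102.226" fill="none" stroke="#008000"/>
  <polygon points="154.167,85.752 145.792,93.861 96.006,214.922 38.434,145.633 62.453,35.752" fill="none" stroke="#008000"/>
  <polyline points="36.857,89.357 30.269,72.085 31.067,57.271 39.341,49.289 55.178,52.515" fill="none" stroke="#008000"/>
  <polyline points="25.221,32.205 142.124,138.840 135.833,108.745" fill="none" stroke="#ff8800"/>
</svg>

Each laser-on run becomes one SVG element. Flip Y back into SVG space with y_svg = 228.974 − y_machine.

Run 1: power S806 maps to stroke `#ff00ff` (cut). The run returns to its start, so emit a `<polygon>` with points (Y-flipped): 27.781,147.470 50.159,137.598 47.519,161.914.

Run 2: power S471 maps to stroke `#008000` (score). The run is open, so emit a `<polyline>` with points (Y-flipped): 153.994,106.040 143.649,219.013.

Run 3: power S471 maps to stroke `#008000` (score). The run returns to its start, so emit a `<polygon>` with points (Y-flipped): 96.707,76.753 84.822,21.768 14.264,102.226.

Run 4: the run's S471 means `#008000` (score). The run returns to its start, so emit a `<polygon>` with points (Y-flipped): 154.167,85.752 145.792,93.861 96.006,214.922 38.434,145.633 62.453,35.752.

Run 5: S471 ⇒ score layer `#008000`. The run is open, so emit a `<polyline>` with points (Y-flipped): 36.857,89.357 30.269,72.085 31.067,57.271 39.341,49.289 55.178,52.515.

Run 6: S315 ⇒ engrave layer `#ff8800`. The run is open, so emit a `<polyline>` with points (Y-flipped): 25.221,32.205 142.124,138.840 135.833,108.745.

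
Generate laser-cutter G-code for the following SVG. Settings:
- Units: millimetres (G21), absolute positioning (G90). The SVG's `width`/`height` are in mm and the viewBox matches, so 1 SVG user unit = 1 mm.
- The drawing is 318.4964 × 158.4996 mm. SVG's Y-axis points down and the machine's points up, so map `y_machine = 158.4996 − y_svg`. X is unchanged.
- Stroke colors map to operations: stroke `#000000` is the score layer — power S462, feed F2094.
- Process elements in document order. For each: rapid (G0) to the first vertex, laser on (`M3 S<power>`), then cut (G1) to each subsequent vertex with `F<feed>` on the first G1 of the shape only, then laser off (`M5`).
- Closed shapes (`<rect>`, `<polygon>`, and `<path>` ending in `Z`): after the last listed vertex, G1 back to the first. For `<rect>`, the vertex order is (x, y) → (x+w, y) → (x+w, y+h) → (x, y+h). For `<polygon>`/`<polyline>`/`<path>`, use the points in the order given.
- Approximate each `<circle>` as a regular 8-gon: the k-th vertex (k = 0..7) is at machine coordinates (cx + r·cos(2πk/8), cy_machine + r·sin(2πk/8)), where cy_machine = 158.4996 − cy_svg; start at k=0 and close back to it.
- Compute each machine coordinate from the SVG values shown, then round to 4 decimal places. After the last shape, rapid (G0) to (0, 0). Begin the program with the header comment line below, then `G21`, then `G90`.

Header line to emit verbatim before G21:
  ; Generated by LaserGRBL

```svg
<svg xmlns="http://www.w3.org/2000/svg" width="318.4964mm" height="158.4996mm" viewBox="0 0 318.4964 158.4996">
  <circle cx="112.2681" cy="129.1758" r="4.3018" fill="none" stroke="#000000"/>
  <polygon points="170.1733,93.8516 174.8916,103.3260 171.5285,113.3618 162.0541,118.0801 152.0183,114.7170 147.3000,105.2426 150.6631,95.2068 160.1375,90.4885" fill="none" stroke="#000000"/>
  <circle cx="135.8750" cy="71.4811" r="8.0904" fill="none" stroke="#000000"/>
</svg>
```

viewBox `0 0 318.4964 158.4996` with mm width/height → 1 unit = 1 mm. Flip: y_m = 158.4996 − y_svg.

**Shape 1** — `<circle>` circle, stroke `#000000` → score (S462, F2094). Machine vertices: (116.5699,29.3238) → (115.3099,32.3656) → (112.2681,33.6256) → (109.2263,32.3656) → (107.9663,29.3238) → (109.2263,26.2820) → (112.2681,25.0220) → (115.3099,26.2820) → (116.5699,29.3238). Closed: final G1 returns to the first vertex.

**Shape 2** — `<polygon>` regular polygon, stroke `#000000` → score (S462, F2094). Machine vertices: (170.1733,64.6480) → (174.8916,55.1736) → (171.5285,45.1378) → (162.0541,40.4195) → (152.0183,43.7826) → (147.3000,53.2570) → (150.6631,63.2928) → (160.1375,68.0111) → (170.1733,64.6480). Closed: final G1 returns to the first vertex.

**Shape 3** — `<circle>` circle, stroke `#000000` → score (S462, F2094). Machine vertices: (143.9654,87.0185) → (141.5958,92.7393) → (135.8750,95.1089) → (130.1542,92.7393) → (127.7846,87.0185) → (130.1542,81.2977) → (135.8750,78.9281) → (141.5958,81.2977) → (143.9654,87.0185). Closed: final G1 returns to the first vertex.

; Generated by LaserGRBL
G21
G90
G0 X116.5699 Y29.3238
M3 S462
G1 X115.3099 Y32.3656 F2094
G1 X112.2681 Y33.6256
G1 X109.2263 Y32.3656
G1 X107.9663 Y29.3238
G1 X109.2263 Y26.2820
G1 X112.2681 Y25.0220
G1 X115.3099 Y26.2820
G1 X116.5699 Y29.3238
M5
G0 X170.1733 Y64.6480
M3 S462
G1 X174.8916 Y55.1736 F2094
G1 X171.5285 Y45.1378
G1 X162.0541 Y40.4195
G1 X152.0183 Y43.7826
G1 X147.3000 Y53.2570
G1 X150.6631 Y63.2928
G1 X160.1375 Y68.0111
G1 X170.1733 Y64.6480
M5
G0 X143.9654 Y87.0185
M3 S462
G1 X141.5958 Y92.7393 F2094
G1 X135.8750 Y95.1089
G1 X130.1542 Y92.7393
G1 X127.7846 Y87.0185
G1 X130.1542 Y81.2977
G1 X135.8750 Y78.9281
G1 X141.5958 Y81.2977
G1 X143.9654 Y87.0185
M5
G0 X0.0000 Y0.0000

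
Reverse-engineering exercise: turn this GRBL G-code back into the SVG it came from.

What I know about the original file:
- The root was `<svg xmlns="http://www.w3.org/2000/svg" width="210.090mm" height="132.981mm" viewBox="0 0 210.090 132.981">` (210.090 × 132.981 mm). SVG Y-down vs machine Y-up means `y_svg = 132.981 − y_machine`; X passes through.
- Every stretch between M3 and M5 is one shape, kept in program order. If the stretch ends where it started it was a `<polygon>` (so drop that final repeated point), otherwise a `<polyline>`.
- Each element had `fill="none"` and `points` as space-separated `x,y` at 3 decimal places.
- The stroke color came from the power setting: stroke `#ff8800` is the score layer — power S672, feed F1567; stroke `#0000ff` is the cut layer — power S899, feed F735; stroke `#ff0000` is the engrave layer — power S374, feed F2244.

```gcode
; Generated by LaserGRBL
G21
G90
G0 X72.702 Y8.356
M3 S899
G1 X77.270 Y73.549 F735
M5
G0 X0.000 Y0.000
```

<svg xmlns="http://www.w3.org/2000/svg" width="210.090mm" height="132.981mm" viewBox="0 0 210.090 132.981">
  <polyline points="72.702,124.625 77.270,59.432" fill="none" stroke="#0000ff"/>
</svg>

Machine Y-up, SVG Y-down with viewBox height 132.981, so y_svg = 132.981 − y_machine; X carries over. Every run uses S899, so all elements get stroke `#0000ff` (cut).

Run 1: The run is open, so emit a `<polyline>` with points (Y-flipped): 72.702,124.625 77.270,59.432.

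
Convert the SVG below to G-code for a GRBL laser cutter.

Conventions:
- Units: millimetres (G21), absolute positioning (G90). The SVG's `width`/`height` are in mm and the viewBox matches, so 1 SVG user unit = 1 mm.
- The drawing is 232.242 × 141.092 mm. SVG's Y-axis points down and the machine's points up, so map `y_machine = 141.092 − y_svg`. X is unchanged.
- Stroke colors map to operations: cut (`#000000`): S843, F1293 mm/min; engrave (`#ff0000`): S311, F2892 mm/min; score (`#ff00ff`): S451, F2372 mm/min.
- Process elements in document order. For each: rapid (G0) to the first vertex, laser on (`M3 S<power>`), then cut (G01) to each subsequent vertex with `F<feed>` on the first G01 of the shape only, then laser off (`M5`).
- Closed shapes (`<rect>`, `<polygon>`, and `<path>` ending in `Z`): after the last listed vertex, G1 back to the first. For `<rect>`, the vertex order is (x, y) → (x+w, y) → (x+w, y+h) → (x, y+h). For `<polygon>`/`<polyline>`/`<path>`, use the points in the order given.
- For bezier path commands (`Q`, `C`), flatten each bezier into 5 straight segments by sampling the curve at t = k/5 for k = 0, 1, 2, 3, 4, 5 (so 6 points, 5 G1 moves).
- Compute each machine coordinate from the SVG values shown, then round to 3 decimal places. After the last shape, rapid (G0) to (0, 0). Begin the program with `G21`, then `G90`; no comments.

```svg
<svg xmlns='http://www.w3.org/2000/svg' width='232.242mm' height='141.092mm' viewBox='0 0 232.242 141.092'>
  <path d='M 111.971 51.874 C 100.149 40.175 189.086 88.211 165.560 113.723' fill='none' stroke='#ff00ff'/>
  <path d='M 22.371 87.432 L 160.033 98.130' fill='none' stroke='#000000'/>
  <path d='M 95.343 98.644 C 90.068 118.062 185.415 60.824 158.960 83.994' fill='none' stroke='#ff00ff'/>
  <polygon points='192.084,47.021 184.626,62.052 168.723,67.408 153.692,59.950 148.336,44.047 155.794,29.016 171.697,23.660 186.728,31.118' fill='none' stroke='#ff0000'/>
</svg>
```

1 u = 1 mm; y_m = 141.092 − y.

[1] `<path>` cubic bezier, #ff00ff→score S451 F2372: (111.971,89.218) → (115.263,89.727) → (132.503,79.849) → (153.455,63.530) → (167.886,44.721) → (165.560,27.369)

[2] `<path>` line segment, #000000→cut S843 F1293: (22.371,53.660) → (160.033,42.962)

[3] `<path>` cubic bezier, #ff00ff→score S451 F2372: (95.343,42.448) → (102.473,38.739) → (123.076,45.889) → (146.476,56.358) → (161.996,62.608) → (158.960,57.098)

[4] `<polygon>` regular polygon, #ff0000→engrave S311 F2892: (192.084,94.071) → (184.626,79.040) → (168.723,73.684) → (153.692,81.142) → (148.336,97.045) → (155.794,112.076) → (171.697,117.432) → (186.728,109.974) → (192.084,94.071) (closed)

G21
G90
G0 X111.971 Y89.218
M3 S451
G01 X115.263 Y89.727 F2372
G01 X132.503 Y79.849
G01 X153.455 Y63.530
G01 X167.886 Y44.721
G01 X165.560 Y27.369
M5
G0 X22.371 Y53.660
M3 S843
G01 X160.033 Y42.962 F1293
M5
G0 X95.343 Y42.448
M3 S451
G01 X102.473 Y38.739 F2372
G01 X123.076 Y45.889
G01 X146.476 Y56.358
G01 X161.996 Y62.608
G01 X158.960 Y57.098
M5
G0 X192.084 Y94.071
M3 S311
G01 X184.626 Y79.040 F2892
G01 X168.723 Y73.684
G01 X153.692 Y81.142
G01 X148.336 Y97.045
G01 X155.794 Y112.076
G01 X171.697 Y117.432
G01 X186.728 Y109.974
G01 X192.084 Y94.071
M5
G0 X0.000 Y0.000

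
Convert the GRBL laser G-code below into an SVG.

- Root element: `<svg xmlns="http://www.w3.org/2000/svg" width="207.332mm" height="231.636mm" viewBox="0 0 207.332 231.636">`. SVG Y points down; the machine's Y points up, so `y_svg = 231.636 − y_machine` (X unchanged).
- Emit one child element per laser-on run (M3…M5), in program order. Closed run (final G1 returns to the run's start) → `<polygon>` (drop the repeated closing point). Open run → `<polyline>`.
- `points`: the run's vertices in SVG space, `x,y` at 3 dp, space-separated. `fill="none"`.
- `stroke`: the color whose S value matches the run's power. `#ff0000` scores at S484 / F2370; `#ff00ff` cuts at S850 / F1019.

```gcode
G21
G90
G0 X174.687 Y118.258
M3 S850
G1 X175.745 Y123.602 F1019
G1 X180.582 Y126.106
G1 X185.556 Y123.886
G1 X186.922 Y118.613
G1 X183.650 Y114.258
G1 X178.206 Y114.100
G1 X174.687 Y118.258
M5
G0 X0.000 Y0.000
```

<svg xmlns="http://www.w3.org/2000/svg" width="207.332mm" height="231.636mm" viewBox="0 0 207.332 231.636">
  <polygon points="174.687,113.378 175.745,108.034 180.582,105.530 185.556,107.750 186.922,113.023 183.650,117.378 178.206,117.536" fill="none" stroke="#ff00ff"/>
</svg>

y_svg = 231.636 − y_m. Every run uses S850, so all elements get stroke `#ff00ff` (cut).

[1] closed run; points: 174.687,113.378 175.745,108.034 180.582,105.530 185.556,107.750 186.922,113.023 183.650,117.378 178.206,117.536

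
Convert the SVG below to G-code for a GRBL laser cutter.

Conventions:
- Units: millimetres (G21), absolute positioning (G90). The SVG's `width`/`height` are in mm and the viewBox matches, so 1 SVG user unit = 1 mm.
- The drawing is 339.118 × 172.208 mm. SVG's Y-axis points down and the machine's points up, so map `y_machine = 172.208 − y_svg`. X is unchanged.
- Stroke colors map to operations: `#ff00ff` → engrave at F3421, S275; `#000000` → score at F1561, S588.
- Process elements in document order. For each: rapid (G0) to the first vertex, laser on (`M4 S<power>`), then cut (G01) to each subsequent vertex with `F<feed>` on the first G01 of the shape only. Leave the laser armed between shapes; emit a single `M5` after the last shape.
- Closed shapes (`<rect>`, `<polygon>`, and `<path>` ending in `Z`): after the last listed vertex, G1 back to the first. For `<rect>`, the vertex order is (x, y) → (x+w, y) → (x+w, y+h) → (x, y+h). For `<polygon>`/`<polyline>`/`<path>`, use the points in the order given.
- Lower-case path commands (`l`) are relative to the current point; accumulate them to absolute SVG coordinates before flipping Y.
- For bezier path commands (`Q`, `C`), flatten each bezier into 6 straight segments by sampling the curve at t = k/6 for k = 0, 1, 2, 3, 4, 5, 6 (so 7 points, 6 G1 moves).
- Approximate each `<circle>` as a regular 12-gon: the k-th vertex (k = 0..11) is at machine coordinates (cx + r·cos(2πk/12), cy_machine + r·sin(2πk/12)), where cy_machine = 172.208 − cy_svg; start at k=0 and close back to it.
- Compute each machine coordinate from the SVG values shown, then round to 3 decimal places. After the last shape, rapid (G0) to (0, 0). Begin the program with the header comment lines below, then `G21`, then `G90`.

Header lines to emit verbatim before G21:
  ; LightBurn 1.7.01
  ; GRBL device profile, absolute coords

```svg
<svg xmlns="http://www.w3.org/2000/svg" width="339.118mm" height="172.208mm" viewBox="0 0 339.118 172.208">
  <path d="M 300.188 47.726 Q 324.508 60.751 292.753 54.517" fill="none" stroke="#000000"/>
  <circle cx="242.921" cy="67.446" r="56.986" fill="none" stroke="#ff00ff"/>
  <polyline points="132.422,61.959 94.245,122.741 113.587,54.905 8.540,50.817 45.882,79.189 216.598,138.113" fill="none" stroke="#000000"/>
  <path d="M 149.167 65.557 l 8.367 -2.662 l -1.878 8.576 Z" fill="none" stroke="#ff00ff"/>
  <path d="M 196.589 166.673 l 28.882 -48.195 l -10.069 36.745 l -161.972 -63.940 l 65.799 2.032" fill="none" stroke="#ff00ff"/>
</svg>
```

; LightBurn 1.7.01
; GRBL device profile, absolute coords
G21
G90
G0 X300.188 Y124.482
M4 S588
G01 X306.737 Y120.675 F1561
G01 X310.171 Y117.939
G01 X310.489 Y116.272
G01 X307.692 Y115.675
G01 X301.780 Y116.148
G01 X292.753 Y117.691
G0 X299.907 Y104.762
M4 S275
G01 X292.272 Y133.255 F3421
G01 X271.414 Y154.113
G01 X242.921 Y161.748
G01 X214.428 Y154.113
G01 X193.570 Y133.255
G01 X185.935 Y104.762
G01 X193.570 Y76.269
G01 X214.428 Y55.411
G01 X242.921 Y47.776
G01 X271.414 Y55.411
G01 X292.272 Y76.269
G01 X299.907 Y104.762
G0 X132.422 Y110.249
M4 S588
G01 X94.245 Y49.467 F1561
G01 X113.587 Y117.303
G01 X8.540 Y121.391
G01 X45.882 Y93.019
G01 X216.598 Y34.095
G0 X149.167 Y106.651
M4 S275
G01 X157.534 Y109.313 F3421
G01 X155.656 Y100.737
G01 X149.167 Y106.651
G0 X196.589 Y5.535
M4 S275
G01 X225.471 Y53.730 F3421
G01 X215.402 Y16.985
G01 X53.430 Y80.925
G01 X119.229 Y78.893
M5
G0 X0.000 Y0.000

viewBox `0 0 339.118 172.208` with mm width/height → 1 unit = 1 mm. Flip: y_m = 172.208 − y_svg.

**Shape 1** — `<path>` quadratic bezier, stroke `#000000` → score (S588, F1561). Control points (SVG): P0=(300.188,47.726), P1=(324.508,60.751), P2=(292.753,54.517); sampled at t=k/6. Machine vertices: (300.188,124.482) → (306.737,120.675) → (310.171,117.939) → (310.489,116.272) → (307.692,115.675) → (301.780,116.148) → (292.753,117.691). Open path.

**Shape 2** — `<circle>` circle, stroke `#ff00ff` → engrave (S275, F3421). Machine vertices: (299.907,104.762) → (292.272,133.255) → (271.414,154.113) → (242.921,161.748) → (214.428,154.113) → (193.570,133.255) → (185.935,104.762) → (193.570,76.269) → (214.428,55.411) → (242.921,47.776) → (271.414,55.411) → (292.272,76.269) → (299.907,104.762). Closed: final G1 returns to the first vertex.

**Shape 3** — `<polyline>` open polyline, stroke `#000000` → score (S588, F1561). Machine vertices: (132.422,110.249) → (94.245,49.467) → (113.587,117.303) → (8.540,121.391) → (45.882,93.019) → (216.598,34.095). Open path.

**Shape 4** — `<path>` regular polygon, stroke `#ff00ff` → engrave (S275, F3421). Machine vertices: (149.167,106.651) → (157.534,109.313) → (155.656,100.737) → (149.167,106.651). Closed: final G1 returns to the first vertex.

**Shape 5** — `<path>` open polyline, stroke `#ff00ff` → engrave (S275, F3421). Machine vertices: (196.589,5.535) → (225.471,53.730) → (215.402,16.985) → (53.430,80.925) → (119.229,78.893). Open path.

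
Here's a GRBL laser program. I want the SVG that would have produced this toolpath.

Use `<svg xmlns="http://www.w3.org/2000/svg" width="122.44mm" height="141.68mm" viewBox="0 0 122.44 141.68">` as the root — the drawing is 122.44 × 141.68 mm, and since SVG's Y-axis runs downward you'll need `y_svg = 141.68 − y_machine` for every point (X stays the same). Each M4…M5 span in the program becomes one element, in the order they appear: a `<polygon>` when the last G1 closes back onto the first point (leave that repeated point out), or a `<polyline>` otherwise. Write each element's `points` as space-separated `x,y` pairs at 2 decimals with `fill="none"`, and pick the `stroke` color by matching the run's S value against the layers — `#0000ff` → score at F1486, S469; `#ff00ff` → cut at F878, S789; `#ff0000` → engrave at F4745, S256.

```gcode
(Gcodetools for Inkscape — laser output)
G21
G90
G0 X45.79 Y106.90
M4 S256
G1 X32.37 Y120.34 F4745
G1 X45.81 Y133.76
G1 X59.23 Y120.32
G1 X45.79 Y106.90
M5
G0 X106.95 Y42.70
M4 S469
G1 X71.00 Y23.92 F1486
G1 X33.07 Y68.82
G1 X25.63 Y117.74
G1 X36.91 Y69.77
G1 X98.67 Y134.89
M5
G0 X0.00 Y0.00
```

<svg xmlns="http://www.w3.org/2000/svg" width="122.44mm" height="141.68mm" viewBox="0 0 122.44 141.68">
  <polygon points="45.79,34.78 32.37,21.34 45.81,7.92 59.23,21.36" fill="none" stroke="#ff0000"/>
  <polyline points="106.95,98.98 71.00,117.76 33.07,72.86 25.63,23.94 36.91,71.91 98.67,6.79" fill="none" stroke="#0000ff"/>
</svg>

y_svg = 141.68 − y_m.

[1] S256→`#ff0000` (engrave); closed run; points: 45.79,34.78 32.37,21.34 45.81,7.92 59.23,21.36

[2] S469→`#0000ff` (score); open run; points: 106.95,98.98 71.00,117.76 33.07,72.86 25.63,23.94 36.91,71.91 98.67,6.79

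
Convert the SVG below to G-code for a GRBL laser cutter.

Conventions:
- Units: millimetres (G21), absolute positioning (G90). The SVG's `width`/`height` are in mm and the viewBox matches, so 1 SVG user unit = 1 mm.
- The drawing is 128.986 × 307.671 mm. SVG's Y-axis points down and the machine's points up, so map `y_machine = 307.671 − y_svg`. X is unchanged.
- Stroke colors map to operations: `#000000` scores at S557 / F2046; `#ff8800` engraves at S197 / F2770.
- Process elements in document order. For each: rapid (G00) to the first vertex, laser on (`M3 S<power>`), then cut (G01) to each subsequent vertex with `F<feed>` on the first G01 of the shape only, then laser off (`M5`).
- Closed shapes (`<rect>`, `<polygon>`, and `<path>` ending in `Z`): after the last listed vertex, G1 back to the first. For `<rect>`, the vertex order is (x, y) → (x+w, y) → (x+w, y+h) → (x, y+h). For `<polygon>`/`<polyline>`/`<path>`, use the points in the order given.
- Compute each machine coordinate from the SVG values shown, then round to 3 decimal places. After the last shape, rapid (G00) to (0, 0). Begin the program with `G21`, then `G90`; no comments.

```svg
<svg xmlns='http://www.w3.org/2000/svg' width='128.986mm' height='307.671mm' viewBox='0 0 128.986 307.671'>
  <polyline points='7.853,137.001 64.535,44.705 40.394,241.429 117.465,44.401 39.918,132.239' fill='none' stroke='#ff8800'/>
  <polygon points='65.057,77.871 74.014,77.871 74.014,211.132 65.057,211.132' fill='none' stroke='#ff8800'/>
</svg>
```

viewBox `0 0 128.986 307.671` with mm width/height → 1 unit = 1 mm. Flip: y_m = 307.671 − y_svg.

**Shape 1** — `<polyline>` open polyline, stroke `#ff8800` → engrave (S197, F2770). Machine vertices: (7.853,170.670) → (64.535,262.966) → (40.394,66.242) → (117.465,263.270) → (39.918,175.432). Open path.

**Shape 2** — `<polygon>` rectangle, stroke `#ff8800` → engrave (S197, F2770). Machine vertices: (65.057,229.800) → (74.014,229.800) → (74.014,96.539) → (65.057,96.539) → (65.057,229.800). Closed: final G1 returns to the first vertex.

G21
G90
G00 X7.853 Y170.670
M3 S197
G01 X64.535 Y262.966 F2770
G01 X40.394 Y66.242
G01 X117.465 Y263.270
G01 X39.918 Y175.432
M5
G00 X65.057 Y229.800
M3 S197
G01 X74.014 Y229.800 F2770
G01 X74.014 Y96.539
G01 X65.057 Y96.539
G01 X65.057 Y229.800
M5
G00 X0.000 Y0.000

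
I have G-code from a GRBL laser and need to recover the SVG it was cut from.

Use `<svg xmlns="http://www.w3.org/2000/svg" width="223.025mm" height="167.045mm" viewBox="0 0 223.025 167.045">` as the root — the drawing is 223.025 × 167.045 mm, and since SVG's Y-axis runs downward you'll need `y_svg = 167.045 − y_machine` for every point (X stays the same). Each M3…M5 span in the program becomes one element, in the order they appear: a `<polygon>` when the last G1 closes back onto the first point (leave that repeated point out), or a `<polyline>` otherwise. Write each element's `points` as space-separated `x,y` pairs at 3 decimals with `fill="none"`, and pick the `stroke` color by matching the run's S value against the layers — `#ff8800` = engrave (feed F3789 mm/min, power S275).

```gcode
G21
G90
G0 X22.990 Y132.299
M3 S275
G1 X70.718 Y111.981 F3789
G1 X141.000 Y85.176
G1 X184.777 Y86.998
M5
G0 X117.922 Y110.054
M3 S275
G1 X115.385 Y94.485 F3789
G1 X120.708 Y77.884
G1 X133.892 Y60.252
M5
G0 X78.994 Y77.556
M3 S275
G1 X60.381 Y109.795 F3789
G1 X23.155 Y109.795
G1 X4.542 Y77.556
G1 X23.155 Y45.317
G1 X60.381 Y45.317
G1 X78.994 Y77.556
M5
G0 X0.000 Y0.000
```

<svg xmlns="http://www.w3.org/2000/svg" width="223.025mm" height="167.045mm" viewBox="0 0 223.025 167.045">
  <polyline points="22.990,34.746 70.718,55.064 141.000,81.869 184.777,80.047" fill="none" stroke="#ff8800"/>
  <polyline points="117.922,56.991 115.385,72.560 120.708,89.161 133.892,106.793" fill="none" stroke="#ff8800"/>
  <polygon points="78.994,89.489 60.381,57.250 23.155,57.250 4.542,89.489 23.155,121.728 60.381,121.728" fill="none" stroke="#ff8800"/>
</svg>

Each laser-on run becomes one SVG element. Flip Y back into SVG space with y_svg = 167.045 − y_machine. Every run uses S275, so all elements get stroke `#ff8800` (engrave).

Run 1: The run is open, so emit a `<polyline>` with points (Y-flipped): 22.990,34.746 70.718,55.064 141.000,81.869 184.777,80.047.

Run 2: The run is open, so emit a `<polyline>` with points (Y-flipped): 117.922,56.991 115.385,72.560 120.708,89.161 133.892,106.793.

Run 3: The run returns to its start, so emit a `<polygon>` with points (Y-flipped): 78.994,89.489 60.381,57.250 23.155,57.250 4.542,89.489 23.155,121.728 60.381,121.728.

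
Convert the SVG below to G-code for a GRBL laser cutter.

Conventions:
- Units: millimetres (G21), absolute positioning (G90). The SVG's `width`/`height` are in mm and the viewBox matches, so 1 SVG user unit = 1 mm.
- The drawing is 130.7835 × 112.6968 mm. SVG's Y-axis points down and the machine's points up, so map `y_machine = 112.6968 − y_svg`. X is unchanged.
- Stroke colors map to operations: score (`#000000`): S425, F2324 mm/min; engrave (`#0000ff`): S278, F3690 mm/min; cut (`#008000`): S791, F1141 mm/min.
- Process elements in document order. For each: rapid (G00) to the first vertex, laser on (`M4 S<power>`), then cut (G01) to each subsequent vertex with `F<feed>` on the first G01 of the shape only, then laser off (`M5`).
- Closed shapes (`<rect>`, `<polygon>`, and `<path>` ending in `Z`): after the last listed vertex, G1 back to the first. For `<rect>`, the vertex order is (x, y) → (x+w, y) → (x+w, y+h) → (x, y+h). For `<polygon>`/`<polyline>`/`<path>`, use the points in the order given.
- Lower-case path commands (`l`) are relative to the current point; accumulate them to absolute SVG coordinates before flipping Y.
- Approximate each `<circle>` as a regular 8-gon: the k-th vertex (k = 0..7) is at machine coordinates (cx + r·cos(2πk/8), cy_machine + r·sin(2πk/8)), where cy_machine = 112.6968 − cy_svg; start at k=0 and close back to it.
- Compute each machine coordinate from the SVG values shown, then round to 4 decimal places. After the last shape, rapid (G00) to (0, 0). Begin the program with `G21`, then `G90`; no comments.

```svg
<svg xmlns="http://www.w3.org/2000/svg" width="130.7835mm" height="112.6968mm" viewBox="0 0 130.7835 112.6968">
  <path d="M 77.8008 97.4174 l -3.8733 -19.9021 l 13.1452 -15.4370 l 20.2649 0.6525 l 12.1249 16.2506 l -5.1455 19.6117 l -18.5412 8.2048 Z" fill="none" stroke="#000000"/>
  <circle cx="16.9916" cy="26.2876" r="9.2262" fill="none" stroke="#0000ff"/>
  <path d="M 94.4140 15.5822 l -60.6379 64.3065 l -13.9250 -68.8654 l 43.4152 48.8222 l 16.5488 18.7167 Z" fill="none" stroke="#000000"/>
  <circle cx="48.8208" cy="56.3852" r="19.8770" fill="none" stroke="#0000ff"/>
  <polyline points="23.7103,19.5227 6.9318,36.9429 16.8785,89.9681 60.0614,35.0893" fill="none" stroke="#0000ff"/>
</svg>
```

1 u = 1 mm; y_m = 112.6968 − y.

[1] `<path>` regular polygon, #000000→score S425 F2324: (77.8008,15.2794) → (73.9275,35.1815) → (87.0727,50.6185) → (107.3376,49.9660) → (119.4625,33.7154) → (114.3170,14.1037) → (95.7758,5.8989) → (77.8008,15.2794) (closed)

[2] `<circle>` circle, #0000ff→engrave S278 F3690: (26.2178,86.4092) → (23.5155,92.9331) → (16.9916,95.6354) → (10.4677,92.9331) → (7.7654,86.4092) → (10.4677,79.8853) → (16.9916,77.1830) → (23.5155,79.8853) → (26.2178,86.4092) (closed)

[3] `<path>` closed polygon, #000000→score S425 F2324: (94.4140,97.1146) → (33.7761,32.8081) → (19.8511,101.6735) → (63.2663,52.8513) → (79.8151,34.1346) → (94.4140,97.1146) (closed)

[4] `<circle>` circle, #0000ff→engrave S278 F3690: (68.6978,56.3116) → (62.8760,70.3668) → (48.8208,76.1886) → (34.7656,70.3668) → (28.9438,56.3116) → (34.7656,42.2564) → (48.8208,36.4346) → (62.8760,42.2564) → (68.6978,56.3116) (closed)

[5] `<polyline>` open polyline, #0000ff→engrave S278 F3690: (23.7103,93.1741) → (6.9318,75.7539) → (16.8785,22.7287) → (60.0614,77.6075)

G21
G90
G00 X77.8008 Y15.2794
M4 S425
G01 X73.9275 Y35.1815 F2324
G01 X87.0727 Y50.6185
G01 X107.3376 Y49.9660
G01 X119.4625 Y33.7154
G01 X114.3170 Y14.1037
G01 X95.7758 Y5.8989
G01 X77.8008 Y15.2794
M5
G00 X26.2178 Y86.4092
M4 S278
G01 X23.5155 Y92.9331 F3690
G01 X16.9916 Y95.6354
G01 X10.4677 Y92.9331
G01 X7.7654 Y86.4092
G01 X10.4677 Y79.8853
G01 X16.9916 Y77.1830
G01 X23.5155 Y79.8853
G01 X26.2178 Y86.4092
M5
G00 X94.4140 Y97.1146
M4 S425
G01 X33.7761 Y32.8081 F2324
G01 X19.8511 Y101.6735
G01 X63.2663 Y52.8513
G01 X79.8151 Y34.1346
G01 X94.4140 Y97.1146
M5
G00 X68.6978 Y56.3116
M4 S278
G01 X62.8760 Y70.3668 F3690
G01 X48.8208 Y76.1886
G01 X34.7656 Y70.3668
G01 X28.9438 Y56.3116
G01 X34.7656 Y42.2564
G01 X48.8208 Y36.4346
G01 X62.8760 Y42.2564
G01 X68.6978 Y56.3116
M5
G00 X23.7103 Y93.1741
M4 S278
G01 X6.9318 Y75.7539 F3690
G01 X16.8785 Y22.7287
G01 X60.0614 Y77.6075
M5
G00 X0.0000 Y0.0000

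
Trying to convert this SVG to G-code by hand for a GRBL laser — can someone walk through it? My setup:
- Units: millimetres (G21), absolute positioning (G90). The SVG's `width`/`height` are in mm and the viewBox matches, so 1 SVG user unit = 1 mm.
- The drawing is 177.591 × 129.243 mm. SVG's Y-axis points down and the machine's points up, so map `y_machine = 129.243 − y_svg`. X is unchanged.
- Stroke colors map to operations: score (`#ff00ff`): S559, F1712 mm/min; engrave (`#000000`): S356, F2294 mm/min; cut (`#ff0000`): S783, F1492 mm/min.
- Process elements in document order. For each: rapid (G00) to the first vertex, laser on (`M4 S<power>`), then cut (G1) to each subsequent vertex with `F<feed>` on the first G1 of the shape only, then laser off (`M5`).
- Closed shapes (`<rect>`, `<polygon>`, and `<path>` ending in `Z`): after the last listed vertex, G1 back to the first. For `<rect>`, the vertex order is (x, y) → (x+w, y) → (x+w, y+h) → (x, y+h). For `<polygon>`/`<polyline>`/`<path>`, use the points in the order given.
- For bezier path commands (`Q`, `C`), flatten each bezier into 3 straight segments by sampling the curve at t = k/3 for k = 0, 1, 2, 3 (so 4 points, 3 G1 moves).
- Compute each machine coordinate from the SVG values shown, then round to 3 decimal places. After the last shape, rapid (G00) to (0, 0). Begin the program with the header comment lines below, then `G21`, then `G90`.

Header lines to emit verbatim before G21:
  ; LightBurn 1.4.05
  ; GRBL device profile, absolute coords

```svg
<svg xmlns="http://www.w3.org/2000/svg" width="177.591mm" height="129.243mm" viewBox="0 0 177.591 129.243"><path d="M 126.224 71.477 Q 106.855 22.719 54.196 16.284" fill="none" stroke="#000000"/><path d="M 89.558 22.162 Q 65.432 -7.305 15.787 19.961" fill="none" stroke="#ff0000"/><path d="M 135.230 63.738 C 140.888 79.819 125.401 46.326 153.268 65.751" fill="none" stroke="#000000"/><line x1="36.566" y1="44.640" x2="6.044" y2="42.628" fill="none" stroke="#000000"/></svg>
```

; LightBurn 1.4.05
; GRBL device profile, absolute coords
G21
G90
G00 X126.224 Y57.766
M4 S356
G1 X109.612 Y85.569 F2294
G1 X85.603 Y103.966
G1 X54.196 Y112.959
M5
G00 X89.558 Y107.081
M4 S783
G1 X70.639 Y120.422 F1492
G1 X46.048 Y121.156
G1 X15.787 Y109.282
M5
G00 X135.230 Y65.505
M4 S356
G1 X136.229 Y62.153 F2294
G1 X137.463 Y69.074
G1 X153.268 Y63.492
M5
G00 X36.566 Y84.603
M4 S356
G1 X6.044 Y86.615 F2294
M5
G00 X0.000 Y0.000

1 u = 1 mm; y_m = 129.243 − y.

[1] `<path>` quadratic bezier, #000000→engrave S356 F2294: (126.224,57.766) → (109.612,85.569) → (85.603,103.966) → (54.196,112.959)

[2] `<path>` quadratic bezier, #ff0000→cut S783 F1492: (89.558,107.081) → (70.639,120.422) → (46.048,121.156) → (15.787,109.282)

[3] `<path>` cubic bezier, #000000→engrave S356 F2294: (135.230,65.505) → (136.229,62.153) → (137.463,69.074) → (153.268,63.492)

[4] `<line>` line segment, #000000→engrave S356 F2294: (36.566,84.603) → (6.044,86.615)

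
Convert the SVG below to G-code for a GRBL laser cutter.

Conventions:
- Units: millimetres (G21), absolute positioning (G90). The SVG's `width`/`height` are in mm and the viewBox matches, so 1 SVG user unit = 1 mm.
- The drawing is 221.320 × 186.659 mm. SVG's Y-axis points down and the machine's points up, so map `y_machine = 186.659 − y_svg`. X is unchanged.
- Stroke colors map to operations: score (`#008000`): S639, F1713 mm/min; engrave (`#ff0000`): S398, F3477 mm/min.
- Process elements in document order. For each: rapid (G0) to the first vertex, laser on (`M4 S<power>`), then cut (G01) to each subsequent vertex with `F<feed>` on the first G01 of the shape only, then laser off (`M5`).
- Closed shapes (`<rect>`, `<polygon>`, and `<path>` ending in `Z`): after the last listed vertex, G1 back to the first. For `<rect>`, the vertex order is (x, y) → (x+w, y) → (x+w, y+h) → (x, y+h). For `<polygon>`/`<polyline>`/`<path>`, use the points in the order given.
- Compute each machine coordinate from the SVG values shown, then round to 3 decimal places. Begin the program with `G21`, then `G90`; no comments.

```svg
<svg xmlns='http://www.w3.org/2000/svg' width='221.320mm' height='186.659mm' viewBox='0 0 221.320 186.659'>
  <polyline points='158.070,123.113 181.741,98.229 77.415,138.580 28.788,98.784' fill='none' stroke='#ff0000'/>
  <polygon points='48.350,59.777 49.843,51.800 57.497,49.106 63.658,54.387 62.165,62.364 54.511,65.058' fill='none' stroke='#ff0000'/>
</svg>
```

G21
G90
G0 X158.070 Y63.546
M4 S398
G01 X181.741 Y88.430 F3477
G01 X77.415 Y48.079
G01 X28.788 Y87.875
M5
G0 X48.350 Y126.882
M4 S398
G01 X49.843 Y134.859 F3477
G01 X57.497 Y137.553
G01 X63.658 Y132.272
G01 X62.165 Y124.295
G01 X54.511 Y121.601
G01 X48.350 Y126.882
M5

1 u = 1 mm; y_m = 186.659 − y.

[1] `<polyline>` open polyline, #ff0000→engrave S398 F3477: (158.070,63.546) → (181.741,88.430) → (77.415,48.079) → (28.788,87.875)

[2] `<polygon>` regular polygon, #ff0000→engrave S398 F3477: (48.350,126.882) → (49.843,134.859) → (57.497,137.553) → (63.658,132.272) → (62.165,124.295) → (54.511,121.601) → (48.350,126.882) (closed)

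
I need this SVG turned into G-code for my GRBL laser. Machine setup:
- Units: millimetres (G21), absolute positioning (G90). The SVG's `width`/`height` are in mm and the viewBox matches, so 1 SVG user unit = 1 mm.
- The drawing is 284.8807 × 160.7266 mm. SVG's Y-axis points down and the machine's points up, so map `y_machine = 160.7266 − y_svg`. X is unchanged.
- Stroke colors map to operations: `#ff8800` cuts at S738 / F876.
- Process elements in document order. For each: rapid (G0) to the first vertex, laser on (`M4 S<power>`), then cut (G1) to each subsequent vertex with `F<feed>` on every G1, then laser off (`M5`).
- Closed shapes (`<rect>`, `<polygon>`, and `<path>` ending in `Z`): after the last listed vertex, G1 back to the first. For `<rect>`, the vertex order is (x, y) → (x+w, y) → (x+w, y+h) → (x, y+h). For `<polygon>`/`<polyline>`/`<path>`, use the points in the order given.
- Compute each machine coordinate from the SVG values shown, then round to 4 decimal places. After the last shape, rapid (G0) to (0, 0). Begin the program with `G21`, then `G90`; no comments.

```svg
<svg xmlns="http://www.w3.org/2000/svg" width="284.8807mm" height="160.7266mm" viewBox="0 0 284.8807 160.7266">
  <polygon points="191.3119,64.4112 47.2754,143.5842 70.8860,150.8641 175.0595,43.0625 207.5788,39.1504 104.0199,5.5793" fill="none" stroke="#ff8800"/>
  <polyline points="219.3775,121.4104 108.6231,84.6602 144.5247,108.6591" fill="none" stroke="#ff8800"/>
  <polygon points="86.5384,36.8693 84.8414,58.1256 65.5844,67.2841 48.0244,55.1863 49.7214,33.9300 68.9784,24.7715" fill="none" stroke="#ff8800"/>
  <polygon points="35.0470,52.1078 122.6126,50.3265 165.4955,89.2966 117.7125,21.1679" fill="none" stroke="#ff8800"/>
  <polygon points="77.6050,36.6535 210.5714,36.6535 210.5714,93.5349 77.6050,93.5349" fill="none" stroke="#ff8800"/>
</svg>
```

G21
G90
G0 X191.3119 Y96.3154
M4 S738
G1 X47.2754 Y17.1424 F876
G1 X70.8860 Y9.8625 F876
G1 X175.0595 Y117.6641 F876
G1 X207.5788 Y121.5762 F876
G1 X104.0199 Y155.1473 F876
G1 X191.3119 Y96.3154 F876
M5
G0 X219.3775 Y39.3162
M4 S738
G1 X108.6231 Y76.0664 F876
G1 X144.5247 Y52.0675 F876
M5
G0 X86.5384 Y123.8573
M4 S738
G1 X84.8414 Y102.6010 F876
G1 X65.5844 Y93.4425 F876
G1 X48.0244 Y105.5403 F876
G1 X49.7214 Y126.7966 F876
G1 X68.9784 Y135.9551 F876
G1 X86.5384 Y123.8573 F876
M5
G0 X35.0470 Y108.6188
M4 S738
G1 X122.6126 Y110.4001 F876
G1 X165.4955 Y71.4300 F876
G1 X117.7125 Y139.5587 F876
G1 X35.0470 Y108.6188 F876
M5
G0 X77.6050 Y124.0731
M4 S738
G1 X210.5714 Y124.0731 F876
G1 X210.5714 Y67.1917 F876
G1 X77.6050 Y67.1917 F876
G1 X77.6050 Y124.0731 F876
M5
G0 X0.0000 Y0.0000

viewBox `0 0 284.8807 160.7266` with mm width/height → 1 unit = 1 mm. Flip: y_m = 160.7266 − y_svg.

**Shape 1** — `<polygon>` closed polygon, stroke `#ff8800` → cut (S738, F876). Machine vertices: (191.3119,96.3154) → (47.2754,17.1424) → (70.8860,9.8625) → (175.0595,117.6641) → (207.5788,121.5762) → (104.0199,155.1473) → (191.3119,96.3154). Closed: final G1 returns to the first vertex.

**Shape 2** — `<polyline>` open polyline, stroke `#ff8800` → cut (S738, F876). Machine vertices: (219.3775,39.3162) → (108.6231,76.0664) → (144.5247,52.0675). Open path.

**Shape 3** — `<polygon>` regular polygon, stroke `#ff8800` → cut (S738, F876). Machine vertices: (86.5384,123.8573) → (84.8414,102.6010) → (65.5844,93.4425) → (48.0244,105.5403) → (49.7214,126.7966) → (68.9784,135.9551) → (86.5384,123.8573). Closed: final G1 returns to the first vertex.

**Shape 4** — `<polygon>` closed polygon, stroke `#ff8800` → cut (S738, F876). Machine vertices: (35.0470,108.6188) → (122.6126,110.4001) → (165.4955,71.4300) → (117.7125,139.5587) → (35.0470,108.6188). Closed: final G1 returns to the first vertex.

**Shape 5** — `<polygon>` rectangle, stroke `#ff8800` → cut (S738, F876). Machine vertices: (77.6050,124.0731) → (210.5714,124.0731) → (210.5714,67.1917) → (77.6050,67.1917) → (77.6050,124.0731). Closed: final G1 returns to the first vertex.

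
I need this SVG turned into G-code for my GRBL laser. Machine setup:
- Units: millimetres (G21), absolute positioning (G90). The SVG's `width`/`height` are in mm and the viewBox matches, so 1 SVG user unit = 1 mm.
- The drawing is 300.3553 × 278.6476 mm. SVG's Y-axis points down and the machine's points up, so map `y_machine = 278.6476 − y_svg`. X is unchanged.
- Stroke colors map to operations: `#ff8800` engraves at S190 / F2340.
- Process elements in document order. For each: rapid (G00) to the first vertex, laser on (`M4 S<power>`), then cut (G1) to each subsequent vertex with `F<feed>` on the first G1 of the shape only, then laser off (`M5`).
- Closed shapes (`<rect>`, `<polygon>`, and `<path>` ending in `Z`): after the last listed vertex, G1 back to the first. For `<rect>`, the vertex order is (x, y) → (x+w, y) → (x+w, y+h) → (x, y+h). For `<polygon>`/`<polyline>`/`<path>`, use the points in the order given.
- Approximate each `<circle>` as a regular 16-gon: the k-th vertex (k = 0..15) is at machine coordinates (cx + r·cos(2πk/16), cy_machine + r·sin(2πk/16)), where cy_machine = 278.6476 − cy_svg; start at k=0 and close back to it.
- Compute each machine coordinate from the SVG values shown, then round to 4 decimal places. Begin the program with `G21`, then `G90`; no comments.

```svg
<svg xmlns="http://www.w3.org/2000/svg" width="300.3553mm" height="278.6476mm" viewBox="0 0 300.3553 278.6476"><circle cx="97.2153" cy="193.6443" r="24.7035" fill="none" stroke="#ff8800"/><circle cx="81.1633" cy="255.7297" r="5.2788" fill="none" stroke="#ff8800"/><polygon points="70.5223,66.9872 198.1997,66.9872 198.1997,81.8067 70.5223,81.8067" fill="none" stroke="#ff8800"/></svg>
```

G21
G90
G00 X121.9188 Y85.0033
M4 S190
G1 X120.0384 Y94.4569 F2340
G1 X114.6833 Y102.4713
G1 X106.6689 Y107.8264
G1 X97.2153 Y109.7068
G1 X87.7617 Y107.8264
G1 X79.7473 Y102.4713
G1 X74.3922 Y94.4569
G1 X72.5118 Y85.0033
G1 X74.3922 Y75.5497
G1 X79.7473 Y67.5353
G1 X87.7617 Y62.1802
G1 X97.2153 Y60.2998
G1 X106.6689 Y62.1802
G1 X114.6833 Y67.5353
G1 X120.0384 Y75.5497
G1 X121.9188 Y85.0033
M5
G00 X86.4421 Y22.9179
M4 S190
G1 X86.0403 Y24.9380 F2340
G1 X84.8960 Y26.6506
G1 X83.1834 Y27.7949
G1 X81.1633 Y28.1967
G1 X79.1432 Y27.7949
G1 X77.4306 Y26.6506
G1 X76.2863 Y24.9380
G1 X75.8845 Y22.9179
G1 X76.2863 Y20.8978
G1 X77.4306 Y19.1852
G1 X79.1432 Y18.0409
G1 X81.1633 Y17.6391
G1 X83.1834 Y18.0409
G1 X84.8960 Y19.1852
G1 X86.0403 Y20.8978
G1 X86.4421 Y22.9179
M5
G00 X70.5223 Y211.6604
M4 S190
G1 X198.1997 Y211.6604 F2340
G1 X198.1997 Y196.8409
G1 X70.5223 Y196.8409
G1 X70.5223 Y211.6604
M5

Since the viewBox matches the mm dimensions, user units are millimetres directly. The only transform is the Y-flip y_m = 278.6476 − y_svg.

Shape 1 is a circle drawn with `<circle>`. Its stroke #ff8800 means engrave at S190, F2340. After flipping Y the toolpath is (121.9188,85.0033) → (120.0384,94.4569) → (114.6833,102.4713) → (106.6689,107.8264) → (97.2153,109.7068) → (87.7617,107.8264) → (79.7473,102.4713) → (74.3922,94.4569) → (72.5118,85.0033) → (74.3922,75.5497) → (79.7473,67.5353) → (87.7617,62.1802) → (97.2153,60.2998) → (106.6689,62.1802) → (114.6833,67.5353) → (120.0384,75.5497) → (121.9188,85.0033), returning to the start.

Shape 2 is a circle drawn with `<circle>`. Its stroke #ff8800 means engrave at S190, F2340. After flipping Y the toolpath is (86.4421,22.9179) → (86.0403,24.9380) → (84.8960,26.6506) → (83.1834,27.7949) → (81.1633,28.1967) → (79.1432,27.7949) → (77.4306,26.6506) → (76.2863,24.9380) → (75.8845,22.9179) → (76.2863,20.8978) → (77.4306,19.1852) → (79.1432,18.0409) → (81.1633,17.6391) → (83.1834,18.0409) → (84.8960,19.1852) → (86.0403,20.8978) → (86.4421,22.9179), returning to the start.

Shape 3 is a rectangle drawn with `<polygon>`. Its stroke #ff8800 means engrave at S190, F2340. After flipping Y the toolpath is (70.5223,211.6604) → (198.1997,211.6604) → (198.1997,196.8409) → (70.5223,196.8409) → (70.5223,211.6604), returning to the start.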